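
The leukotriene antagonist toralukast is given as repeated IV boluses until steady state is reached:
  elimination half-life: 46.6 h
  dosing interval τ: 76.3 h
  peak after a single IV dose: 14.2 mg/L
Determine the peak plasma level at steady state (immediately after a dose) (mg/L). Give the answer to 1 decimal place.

20.9 mg/L

k = ln2 / t½ = 0.693147 / 46.6 = 0.01487 h⁻¹
e^(−kτ) = e^(−0.01487 × 76.3) = 0.3216
Accumulation ratio R = 1 / (1 − e^(−kτ)) = 1 / (1 − 0.3216) = 1.474
Steady-state peak = C₀ × R = 14.2 × 1.474 = 20.93 mg/L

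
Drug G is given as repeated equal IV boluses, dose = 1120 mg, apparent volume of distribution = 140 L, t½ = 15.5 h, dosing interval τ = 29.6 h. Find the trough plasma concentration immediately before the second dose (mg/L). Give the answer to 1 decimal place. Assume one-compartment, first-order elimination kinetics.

C₀ per dose = Dose / Vd = 1120 / 140 = 8.000 mg/L
k = ln2 / t½ = 0.693147 / 15.5 = 0.04472 h⁻¹
Fraction remaining after one interval: r = e^(−kτ) = e^(−0.04472 × 29.6) = 0.2661
Before dose 2, 1 dose has been given (aged 1τ).
C_trough = C₀ × r = 8.000 × 0.2661 = 2.129 mg/L

2.1 mg/L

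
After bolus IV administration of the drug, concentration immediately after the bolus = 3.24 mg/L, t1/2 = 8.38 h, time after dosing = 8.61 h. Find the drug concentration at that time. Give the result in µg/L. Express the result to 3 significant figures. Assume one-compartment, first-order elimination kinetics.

1590 µg/L

k = ln2 / t½ = 0.693147 / 8.38 = 0.08271 h⁻¹
C = C₀ · e^(−k·t) = 3.240 × e^(−0.08271 × 8.61)
  = 3.240 × 0.4906 = 1.590 mg/L
Convert: 1.590 mg/L × 1000 = 1590 µg/L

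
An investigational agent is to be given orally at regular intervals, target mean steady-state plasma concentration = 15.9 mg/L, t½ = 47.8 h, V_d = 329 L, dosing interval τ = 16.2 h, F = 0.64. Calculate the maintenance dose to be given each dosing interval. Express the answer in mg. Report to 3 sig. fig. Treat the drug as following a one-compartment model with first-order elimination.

k = ln2 / t½ = 0.693147 / 47.8 = 0.01450 h⁻¹
CL = k × Vd = 0.01450 × 329 = 4.771 L/h
At steady state, F × (Dose/τ) = Css × CL.
Dose = Css × CL × τ / F = 15.9 × 4.771 × 16.2 / 0.64 = 1920 mg

1920 mg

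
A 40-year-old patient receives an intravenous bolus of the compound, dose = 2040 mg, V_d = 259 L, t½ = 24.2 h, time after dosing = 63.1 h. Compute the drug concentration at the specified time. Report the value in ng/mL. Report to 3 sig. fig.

C₀ = Dose / Vd = 2040 / 259 = 7.876 mg/L
k = ln2 / t½ = 0.693147 / 24.2 = 0.02864 h⁻¹
C = C₀ · e^(−k·t) = 7.876 × e^(−0.02864 × 63.1)
  = 7.876 × 0.1641 = 1.292 mg/L
Convert: 1.292 mg/L × 1000 = 1292 ng/mL

1290 ng/mL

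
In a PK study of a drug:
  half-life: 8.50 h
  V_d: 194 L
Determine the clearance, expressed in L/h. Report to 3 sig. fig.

k = ln2 / t½ = 0.693147 / 8.50 = 0.08155 h⁻¹
CL = k × Vd = 0.08155 × 194 = 15.82 L/h

15.8 L/h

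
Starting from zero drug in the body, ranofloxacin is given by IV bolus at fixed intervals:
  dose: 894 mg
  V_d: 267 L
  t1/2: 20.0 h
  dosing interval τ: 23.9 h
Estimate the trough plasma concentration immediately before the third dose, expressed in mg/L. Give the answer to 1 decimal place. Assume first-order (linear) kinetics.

C₀ per dose = Dose / Vd = 894 / 267 = 3.348 mg/L
k = ln2 / t½ = 0.693147 / 20.0 = 0.03466 h⁻¹
Fraction remaining after one interval: r = e^(−kτ) = e^(−0.03466 × 23.9) = 0.4368
Before dose 3, 2 doses have been given (aged 1τ, 2τ).
C_trough = C₀ × (r + r²) = 3.348 × (0.4368 + 0.1908) = 2.101 mg/L

2.1 mg/L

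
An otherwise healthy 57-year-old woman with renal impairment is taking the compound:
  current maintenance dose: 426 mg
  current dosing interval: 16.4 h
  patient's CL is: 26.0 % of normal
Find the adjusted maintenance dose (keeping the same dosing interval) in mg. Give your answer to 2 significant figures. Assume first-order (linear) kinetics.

110 mg

To keep the same average steady-state level, dosing rate must scale with clearance.
CL ratio = 26.0 / 100 = 0.2600
New dose (same interval) = 426 × 0.2600 = 110.8 mg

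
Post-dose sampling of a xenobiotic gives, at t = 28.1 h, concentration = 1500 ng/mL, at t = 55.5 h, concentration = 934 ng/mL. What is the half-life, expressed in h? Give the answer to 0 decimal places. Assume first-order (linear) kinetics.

k = ln(C₁/C₂) / (t₂ − t₁) = ln(1500/934) / (55.5 − 28.1)
  = 0.4737 / 27.40 = 0.01729 h⁻¹
t½ = ln2 / k = 0.693147 / 0.01729 = 40.09 h

40 h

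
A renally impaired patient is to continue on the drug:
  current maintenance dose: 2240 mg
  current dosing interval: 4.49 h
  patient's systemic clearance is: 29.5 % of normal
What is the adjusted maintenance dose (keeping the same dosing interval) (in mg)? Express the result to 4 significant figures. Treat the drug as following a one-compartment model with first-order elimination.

To keep the same average steady-state level, dosing rate must scale with clearance.
CL ratio = 29.5 / 100 = 0.2950
New dose (same interval) = 2240 × 0.2950 = 660.8 mg

660.8 mg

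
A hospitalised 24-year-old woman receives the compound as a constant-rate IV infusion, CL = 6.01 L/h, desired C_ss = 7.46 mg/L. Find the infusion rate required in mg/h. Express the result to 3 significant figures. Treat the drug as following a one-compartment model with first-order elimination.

44.8 mg/h

At steady state, infusion rate R₀ = Css × CL = 7.46 × 6.010 = 44.83 mg/h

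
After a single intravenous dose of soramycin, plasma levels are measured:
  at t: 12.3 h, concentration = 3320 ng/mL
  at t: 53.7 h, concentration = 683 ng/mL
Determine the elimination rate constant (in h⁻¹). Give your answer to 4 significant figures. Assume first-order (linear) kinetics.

k = ln(C₁/C₂) / (t₂ − t₁) = ln(3320/683) / (53.7 − 12.3)
  = 1.581 / 41.40 = 0.03819 h⁻¹

0.03819 h⁻¹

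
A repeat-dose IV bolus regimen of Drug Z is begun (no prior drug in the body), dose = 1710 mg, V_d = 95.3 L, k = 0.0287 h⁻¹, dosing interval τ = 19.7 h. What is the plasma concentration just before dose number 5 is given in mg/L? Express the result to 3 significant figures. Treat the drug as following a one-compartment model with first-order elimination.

C₀ per dose = Dose / Vd = 1710 / 95.3 = 17.94 mg/L
Fraction remaining after one interval: r = e^(−kτ) = e^(−0.02870 × 19.7) = 0.5681
Before dose 5, 4 doses have been given (aged 1τ, 2τ, 3τ, 4τ).
C_trough = C₀ × (r + r² + … + r^4) = C₀ × r(1−r^4)/(1−r)
        = 17.94 × 0.5681 × (1 − 0.1042) / (1 − 0.5681) = 21.14 mg/L

21.1 mg/L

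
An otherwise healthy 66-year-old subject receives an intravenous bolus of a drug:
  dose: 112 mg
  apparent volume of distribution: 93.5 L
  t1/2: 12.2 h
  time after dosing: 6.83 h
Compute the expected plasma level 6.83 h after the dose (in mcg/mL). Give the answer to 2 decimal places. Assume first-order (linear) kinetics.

C₀ = Dose / Vd = 112.0 / 93.5 = 1.198 mg/L
k = ln2 / t½ = 0.693147 / 12.2 = 0.05682 h⁻¹
C = C₀ · e^(−k·t) = 1.198 × e^(−0.05682 × 6.83)
  = 1.198 × 0.6784 = 0.8127 mg/L
(0.8127 mg/L = 0.8127 mcg/mL)

0.81 mcg/mL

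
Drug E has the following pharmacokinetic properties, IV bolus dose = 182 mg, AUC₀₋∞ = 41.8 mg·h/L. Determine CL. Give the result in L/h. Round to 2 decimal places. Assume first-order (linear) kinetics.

4.35 L/h

CL = Dose / AUC = 182 / 41.8 = 4.354 L/h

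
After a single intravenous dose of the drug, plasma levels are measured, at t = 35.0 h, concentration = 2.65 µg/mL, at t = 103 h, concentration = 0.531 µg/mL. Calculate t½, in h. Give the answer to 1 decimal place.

29.3 h

k = ln(C₁/C₂) / (t₂ − t₁) = ln(2.65/0.531) / (103 − 35.0)
  = 1.608 / 68.00 = 0.02365 h⁻¹
t½ = ln2 / k = 0.693147 / 0.02365 = 29.31 h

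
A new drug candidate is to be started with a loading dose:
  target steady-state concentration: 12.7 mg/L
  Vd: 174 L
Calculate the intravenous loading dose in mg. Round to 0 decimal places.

LD = Css × Vd = 12.7 × 174 = 2210 mg

2210 mg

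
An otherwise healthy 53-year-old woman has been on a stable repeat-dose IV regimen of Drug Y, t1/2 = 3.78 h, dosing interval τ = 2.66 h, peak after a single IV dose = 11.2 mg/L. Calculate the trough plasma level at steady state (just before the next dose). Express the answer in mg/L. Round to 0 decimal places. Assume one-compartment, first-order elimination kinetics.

k = ln2 / t½ = 0.693147 / 3.78 = 0.1834 h⁻¹
e^(−kτ) = e^(−0.1834 × 2.66) = 0.6139
Accumulation ratio R = 1 / (1 − e^(−kτ)) = 1 / (1 − 0.6139) = 2.590
Steady-state trough = C₀ × R × e^(−kτ) = 11.2 × 2.590 × 0.6139 = 17.81 mg/L

18 mg/L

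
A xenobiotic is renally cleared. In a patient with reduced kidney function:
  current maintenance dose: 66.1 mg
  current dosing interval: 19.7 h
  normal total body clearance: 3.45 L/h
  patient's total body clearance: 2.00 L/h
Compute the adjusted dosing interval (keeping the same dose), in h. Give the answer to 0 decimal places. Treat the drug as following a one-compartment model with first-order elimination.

To keep the same average steady-state level, dosing rate must scale with clearance.
CL ratio = 2.00 / 3.45 = 0.5797
New interval (same dose) = 19.7 / 0.5797 = 33.98 h

34 h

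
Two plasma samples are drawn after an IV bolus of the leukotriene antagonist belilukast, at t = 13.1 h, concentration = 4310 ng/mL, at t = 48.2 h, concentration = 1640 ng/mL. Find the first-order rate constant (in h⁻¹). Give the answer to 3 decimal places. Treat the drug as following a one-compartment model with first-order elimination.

k = ln(C₁/C₂) / (t₂ − t₁) = ln(4310/1640) / (48.2 − 13.1)
  = 0.9662 / 35.10 = 0.02753 h⁻¹

0.028 h⁻¹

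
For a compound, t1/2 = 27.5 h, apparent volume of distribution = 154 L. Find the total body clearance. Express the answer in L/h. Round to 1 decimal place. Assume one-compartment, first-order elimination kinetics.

3.9 L/h

k = ln2 / t½ = 0.693147 / 27.5 = 0.02521 h⁻¹
CL = k × Vd = 0.02521 × 154 = 3.882 L/h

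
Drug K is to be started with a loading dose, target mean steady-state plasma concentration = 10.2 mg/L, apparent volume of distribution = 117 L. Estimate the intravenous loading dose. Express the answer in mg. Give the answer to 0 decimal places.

LD = Css × Vd = 10.2 × 117 = 1193 mg

1193 mg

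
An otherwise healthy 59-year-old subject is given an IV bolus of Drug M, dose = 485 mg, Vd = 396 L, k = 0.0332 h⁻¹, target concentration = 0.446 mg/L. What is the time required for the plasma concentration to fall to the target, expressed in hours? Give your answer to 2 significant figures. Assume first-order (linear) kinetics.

30 h

C₀ = Dose / Vd = 485.0 / 396 = 1.225 mg/L
t = ln(C₀ / C) / k = ln(1.225 / 0.446) / 0.03320
  = ln(2.747) / 0.03320 = 1.011 / 0.03320 = 30.45 h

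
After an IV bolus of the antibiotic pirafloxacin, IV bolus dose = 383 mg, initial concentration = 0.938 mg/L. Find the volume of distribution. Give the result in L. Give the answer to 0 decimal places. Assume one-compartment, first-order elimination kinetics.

408 L

Vd = Dose / C₀ = 383.0 / 0.938 = 408.3 L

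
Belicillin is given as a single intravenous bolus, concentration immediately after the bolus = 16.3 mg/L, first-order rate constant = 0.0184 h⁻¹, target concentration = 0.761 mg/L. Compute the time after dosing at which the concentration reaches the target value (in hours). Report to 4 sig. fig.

166.5 h

t = ln(C₀ / C) / k = ln(16.30 / 0.761) / 0.01840
  = ln(21.42) / 0.01840 = 3.064 / 0.01840 = 166.5 h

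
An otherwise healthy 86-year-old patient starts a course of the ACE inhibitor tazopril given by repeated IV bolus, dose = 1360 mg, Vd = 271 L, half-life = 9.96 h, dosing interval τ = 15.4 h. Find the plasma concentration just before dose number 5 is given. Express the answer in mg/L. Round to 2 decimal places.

2.58 mg/L

C₀ per dose = Dose / Vd = 1360 / 271 = 5.018 mg/L
k = ln2 / t½ = 0.693147 / 9.96 = 0.06959 h⁻¹
Fraction remaining after one interval: r = e^(−kτ) = e^(−0.06959 × 15.4) = 0.3424
Before dose 5, 4 doses have been given (aged 1τ, 2τ, 3τ, 4τ).
C_trough = C₀ × (r + r² + … + r^4) = C₀ × r(1−r^4)/(1−r)
        = 5.018 × 0.3424 × (1 − 0.01374) / (1 − 0.3424) = 2.577 mg/L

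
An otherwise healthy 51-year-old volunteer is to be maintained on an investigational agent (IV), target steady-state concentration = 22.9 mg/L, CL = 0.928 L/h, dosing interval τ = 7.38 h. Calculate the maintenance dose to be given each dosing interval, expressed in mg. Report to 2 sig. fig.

160 mg

At steady state, Dose/τ = Css × CL.
Dose = Css × CL × τ = 22.9 × 0.9280 × 7.38 = 156.8 mg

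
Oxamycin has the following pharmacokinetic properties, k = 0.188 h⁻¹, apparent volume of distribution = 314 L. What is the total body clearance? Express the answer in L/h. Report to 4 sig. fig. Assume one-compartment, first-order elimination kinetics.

CL = k × Vd = 0.188 × 314 = 59.03 L/h

59.03 L/h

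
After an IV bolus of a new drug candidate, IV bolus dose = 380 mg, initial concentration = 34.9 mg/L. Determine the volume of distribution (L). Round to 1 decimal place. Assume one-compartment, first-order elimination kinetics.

Vd = Dose / C₀ = 380.0 / 34.9 = 10.89 L

10.9 L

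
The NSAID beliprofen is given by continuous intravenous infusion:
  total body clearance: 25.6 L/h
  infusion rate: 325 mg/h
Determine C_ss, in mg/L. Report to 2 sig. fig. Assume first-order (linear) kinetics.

At steady state Css = R₀ / CL = 325 / 25.60 = 12.70 mg/L

13 mg/L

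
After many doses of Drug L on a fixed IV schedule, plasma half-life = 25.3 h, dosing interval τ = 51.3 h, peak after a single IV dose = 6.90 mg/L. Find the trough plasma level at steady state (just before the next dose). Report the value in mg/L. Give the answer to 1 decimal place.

k = ln2 / t½ = 0.693147 / 25.3 = 0.02740 h⁻¹
e^(−kτ) = e^(−0.02740 × 51.3) = 0.2452
Accumulation ratio R = 1 / (1 − e^(−kτ)) = 1 / (1 − 0.2452) = 1.325
Steady-state trough = C₀ × R × e^(−kτ) = 6.90 × 1.325 × 0.2452 = 2.242 mg/L

2.2 mg/L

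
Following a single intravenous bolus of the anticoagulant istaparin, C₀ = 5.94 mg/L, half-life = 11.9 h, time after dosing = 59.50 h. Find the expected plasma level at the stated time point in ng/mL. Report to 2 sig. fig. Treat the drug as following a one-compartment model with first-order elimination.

k = ln2 / t½ = 0.693147 / 11.9 = 0.05825 h⁻¹
t / t½ = 59.50 / 11.9 = 5 half-lives
C = C₀ × (1/2)^5 = 5.940 × 0.03125 = 0.1856 mg/L
Convert: 0.1856 mg/L × 1000 = 185.6 ng/mL

190 ng/mL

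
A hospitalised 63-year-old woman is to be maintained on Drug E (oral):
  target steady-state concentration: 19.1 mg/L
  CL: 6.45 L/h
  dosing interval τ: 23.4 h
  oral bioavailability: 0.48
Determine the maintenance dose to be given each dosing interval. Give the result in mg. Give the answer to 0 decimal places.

6006 mg

At steady state, F × (Dose/τ) = Css × CL.
Dose = Css × CL × τ / F = 19.1 × 6.450 × 23.4 / 0.48 = 6006 mg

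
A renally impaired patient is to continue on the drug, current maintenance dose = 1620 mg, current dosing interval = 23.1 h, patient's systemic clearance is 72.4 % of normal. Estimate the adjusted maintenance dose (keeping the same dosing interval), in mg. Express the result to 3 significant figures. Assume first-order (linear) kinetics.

1170 mg

To keep the same average steady-state level, dosing rate must scale with clearance.
CL ratio = 72.4 / 100 = 0.7240
New dose (same interval) = 1620 × 0.7240 = 1173 mg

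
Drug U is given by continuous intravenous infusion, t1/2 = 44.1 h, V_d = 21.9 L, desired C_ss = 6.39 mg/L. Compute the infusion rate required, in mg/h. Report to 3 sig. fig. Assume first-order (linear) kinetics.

2.20 mg/h

k = ln2 / t½ = 0.693147 / 44.1 = 0.01572 h⁻¹
CL = k × Vd = 0.01572 × 21.9 = 0.3443 L/h
At steady state, infusion rate R₀ = Css × CL = 6.39 × 0.3443 = 2.200 mg/h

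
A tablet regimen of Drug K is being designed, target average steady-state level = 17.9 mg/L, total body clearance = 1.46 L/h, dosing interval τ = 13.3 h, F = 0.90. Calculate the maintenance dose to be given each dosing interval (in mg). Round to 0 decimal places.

386 mg

At steady state, F × (Dose/τ) = Css × CL.
Dose = Css × CL × τ / F = 17.9 × 1.460 × 13.3 / 0.90 = 386.2 mg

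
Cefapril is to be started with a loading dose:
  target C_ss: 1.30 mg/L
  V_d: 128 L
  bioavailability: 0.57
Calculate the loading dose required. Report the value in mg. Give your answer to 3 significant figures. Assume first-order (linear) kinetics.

LD = Css × Vd / F = 1.30 × 128 / 0.57 = 291.9 mg

292 mg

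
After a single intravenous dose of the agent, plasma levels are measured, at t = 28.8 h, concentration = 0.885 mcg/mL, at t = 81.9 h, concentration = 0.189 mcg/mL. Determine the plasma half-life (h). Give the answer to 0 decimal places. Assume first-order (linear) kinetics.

k = ln(C₁/C₂) / (t₂ − t₁) = ln(0.885/0.189) / (81.9 − 28.8)
  = 1.544 / 53.10 = 0.02908 h⁻¹
t½ = ln2 / k = 0.693147 / 0.02908 = 23.84 h

24 h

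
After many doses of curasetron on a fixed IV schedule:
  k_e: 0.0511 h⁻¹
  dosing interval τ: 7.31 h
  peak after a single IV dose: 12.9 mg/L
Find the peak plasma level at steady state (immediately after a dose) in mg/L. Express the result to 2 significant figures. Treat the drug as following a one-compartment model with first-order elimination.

e^(−kτ) = e^(−0.05110 × 7.31) = 0.6883
Accumulation ratio R = 1 / (1 − e^(−kτ)) = 1 / (1 − 0.6883) = 3.208
Steady-state peak = C₀ × R = 12.9 × 3.208 = 41.38 mg/L

41 mg/L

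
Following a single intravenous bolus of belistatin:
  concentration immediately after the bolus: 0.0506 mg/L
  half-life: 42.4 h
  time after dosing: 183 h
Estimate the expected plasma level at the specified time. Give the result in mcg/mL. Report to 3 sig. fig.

k = ln2 / t½ = 0.693147 / 42.4 = 0.01635 h⁻¹
C = C₀ · e^(−k·t) = 0.05060 × e^(−0.01635 × 183)
  = 0.05060 × 0.05018 = 0.002539 mg/L
(0.002539 mg/L = 0.002539 mcg/mL)

0.00254 mcg/mL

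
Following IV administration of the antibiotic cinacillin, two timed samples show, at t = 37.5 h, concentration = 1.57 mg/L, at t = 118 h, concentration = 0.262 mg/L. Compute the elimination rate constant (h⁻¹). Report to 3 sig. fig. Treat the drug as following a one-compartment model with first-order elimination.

k = ln(C₁/C₂) / (t₂ − t₁) = ln(1.57/0.262) / (118 − 37.5)
  = 1.790 / 80.50 = 0.02224 h⁻¹

0.0222 h⁻¹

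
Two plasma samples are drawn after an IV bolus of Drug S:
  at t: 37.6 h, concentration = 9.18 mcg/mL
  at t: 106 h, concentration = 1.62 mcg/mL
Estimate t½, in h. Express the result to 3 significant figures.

k = ln(C₁/C₂) / (t₂ − t₁) = ln(9.18/1.62) / (106 − 37.6)
  = 1.735 / 68.40 = 0.02537 h⁻¹
t½ = ln2 / k = 0.693147 / 0.02537 = 27.32 h

27.3 h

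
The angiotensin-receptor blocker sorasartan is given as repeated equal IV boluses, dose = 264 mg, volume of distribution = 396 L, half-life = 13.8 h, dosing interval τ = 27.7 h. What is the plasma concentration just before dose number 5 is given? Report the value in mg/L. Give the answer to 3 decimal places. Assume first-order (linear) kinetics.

C₀ per dose = Dose / Vd = 264 / 396 = 0.6667 mg/L
k = ln2 / t½ = 0.693147 / 13.8 = 0.05023 h⁻¹
Fraction remaining after one interval: r = e^(−kτ) = e^(−0.05023 × 27.7) = 0.2487
Before dose 5, 4 doses have been given (aged 1τ, 2τ, 3τ, 4τ).
C_trough = C₀ × (r + r² + … + r^4) = C₀ × r(1−r^4)/(1−r)
        = 0.6667 × 0.2487 × (1 − 0.003826) / (1 − 0.2487) = 0.2199 mg/L

0.220 mg/L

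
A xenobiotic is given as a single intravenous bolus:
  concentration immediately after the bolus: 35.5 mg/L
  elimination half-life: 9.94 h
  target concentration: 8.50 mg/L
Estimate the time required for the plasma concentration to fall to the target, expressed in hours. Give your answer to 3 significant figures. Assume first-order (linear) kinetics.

20.5 h

k = ln2 / t½ = 0.693147 / 9.94 = 0.06973 h⁻¹
t = ln(C₀ / C) / k = ln(35.50 / 8.50) / 0.06973
  = ln(4.176) / 0.06973 = 1.429 / 0.06973 = 20.49 h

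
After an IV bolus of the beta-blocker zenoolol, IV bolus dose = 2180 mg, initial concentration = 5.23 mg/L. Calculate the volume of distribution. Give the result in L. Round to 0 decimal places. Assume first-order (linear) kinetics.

417 L

Vd = Dose / C₀ = 2180 / 5.23 = 416.8 L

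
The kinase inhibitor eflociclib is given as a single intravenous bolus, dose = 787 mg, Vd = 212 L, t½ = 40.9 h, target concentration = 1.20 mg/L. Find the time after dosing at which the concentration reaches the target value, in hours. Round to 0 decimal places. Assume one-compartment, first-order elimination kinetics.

67 h

C₀ = Dose / Vd = 787.0 / 212 = 3.712 mg/L
k = ln2 / t½ = 0.693147 / 40.9 = 0.01695 h⁻¹
t = ln(C₀ / C) / k = ln(3.712 / 1.20) / 0.01695
  = ln(3.093) / 0.01695 = 1.129 / 0.01695 = 66.61 h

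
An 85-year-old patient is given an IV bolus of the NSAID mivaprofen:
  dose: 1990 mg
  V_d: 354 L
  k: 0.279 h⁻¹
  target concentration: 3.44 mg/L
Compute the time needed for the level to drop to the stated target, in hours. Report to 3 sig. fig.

1.76 h

C₀ = Dose / Vd = 1990 / 354 = 5.621 mg/L
t = ln(C₀ / C) / k = ln(5.621 / 3.44) / 0.2790
  = ln(1.634) / 0.2790 = 0.4910 / 0.2790 = 1.760 h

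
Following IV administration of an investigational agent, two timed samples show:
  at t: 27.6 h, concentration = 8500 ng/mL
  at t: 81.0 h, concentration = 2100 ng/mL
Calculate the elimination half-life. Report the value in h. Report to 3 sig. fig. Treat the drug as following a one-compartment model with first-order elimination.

26.5 h

k = ln(C₁/C₂) / (t₂ − t₁) = ln(8500/2100) / (81.0 − 27.6)
  = 1.398 / 53.40 = 0.02618 h⁻¹
t½ = ln2 / k = 0.693147 / 0.02618 = 26.48 h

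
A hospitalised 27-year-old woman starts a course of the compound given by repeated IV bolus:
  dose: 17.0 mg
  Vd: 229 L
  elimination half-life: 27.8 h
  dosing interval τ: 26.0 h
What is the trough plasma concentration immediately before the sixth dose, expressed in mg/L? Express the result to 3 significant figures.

0.0782 mg/L

C₀ per dose = Dose / Vd = 17.0 / 229 = 0.07424 mg/L
k = ln2 / t½ = 0.693147 / 27.8 = 0.02493 h⁻¹
Fraction remaining after one interval: r = e^(−kτ) = e^(−0.02493 × 26.0) = 0.5230
Before dose 6, 5 doses have been given (aged 1τ, 2τ, 3τ, 4τ, 5τ).
C_trough = C₀ × (r + r² + … + r^5) = C₀ × r(1−r^5)/(1−r)
        = 0.07424 × 0.5230 × (1 − 0.03913) / (1 − 0.5230) = 0.07821 mg/L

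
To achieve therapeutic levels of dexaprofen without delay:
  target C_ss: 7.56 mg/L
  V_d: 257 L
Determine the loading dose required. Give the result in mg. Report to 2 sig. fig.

LD = Css × Vd = 7.56 × 257 = 1943 mg

1900 mg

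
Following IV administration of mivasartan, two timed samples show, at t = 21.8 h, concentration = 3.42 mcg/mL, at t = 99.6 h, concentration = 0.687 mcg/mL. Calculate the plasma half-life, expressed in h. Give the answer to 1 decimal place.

k = ln(C₁/C₂) / (t₂ − t₁) = ln(3.42/0.687) / (99.6 − 21.8)
  = 1.605 / 77.80 = 0.02063 h⁻¹
t½ = ln2 / k = 0.693147 / 0.02063 = 33.60 h

33.6 h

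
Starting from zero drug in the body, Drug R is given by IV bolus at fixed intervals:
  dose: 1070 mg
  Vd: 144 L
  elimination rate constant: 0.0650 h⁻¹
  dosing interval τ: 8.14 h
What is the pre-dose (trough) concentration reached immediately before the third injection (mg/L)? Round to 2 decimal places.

6.96 mg/L

C₀ per dose = Dose / Vd = 1070 / 144 = 7.431 mg/L
Fraction remaining after one interval: r = e^(−kτ) = e^(−0.06500 × 8.14) = 0.5891
Before dose 3, 2 doses have been given (aged 1τ, 2τ).
C_trough = C₀ × (r + r²) = 7.431 × (0.5891 + 0.3470) = 6.956 mg/L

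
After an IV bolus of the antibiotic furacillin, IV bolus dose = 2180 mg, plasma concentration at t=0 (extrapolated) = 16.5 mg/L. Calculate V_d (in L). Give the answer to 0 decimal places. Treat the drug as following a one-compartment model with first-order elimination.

132 L

Vd = Dose / C₀ = 2180 / 16.5 = 132.1 L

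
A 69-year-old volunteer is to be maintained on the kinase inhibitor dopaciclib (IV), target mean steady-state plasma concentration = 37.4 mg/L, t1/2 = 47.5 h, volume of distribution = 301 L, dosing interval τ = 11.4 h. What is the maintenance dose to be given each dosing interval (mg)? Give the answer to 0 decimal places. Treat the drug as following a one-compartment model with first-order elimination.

1873 mg

k = ln2 / t½ = 0.693147 / 47.5 = 0.01459 h⁻¹
CL = k × Vd = 0.01459 × 301 = 4.392 L/h
At steady state, Dose/τ = Css × CL.
Dose = Css × CL × τ = 37.4 × 4.392 × 11.4 = 1873 mg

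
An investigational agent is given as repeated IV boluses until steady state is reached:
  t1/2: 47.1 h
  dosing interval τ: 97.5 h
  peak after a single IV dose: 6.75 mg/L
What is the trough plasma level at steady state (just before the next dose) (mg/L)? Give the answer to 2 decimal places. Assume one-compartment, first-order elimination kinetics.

k = ln2 / t½ = 0.693147 / 47.1 = 0.01472 h⁻¹
e^(−kτ) = e^(−0.01472 × 97.5) = 0.2381
Accumulation ratio R = 1 / (1 − e^(−kτ)) = 1 / (1 − 0.2381) = 1.313
Steady-state trough = C₀ × R × e^(−kτ) = 6.75 × 1.313 × 0.2381 = 2.110 mg/L

2.11 mg/L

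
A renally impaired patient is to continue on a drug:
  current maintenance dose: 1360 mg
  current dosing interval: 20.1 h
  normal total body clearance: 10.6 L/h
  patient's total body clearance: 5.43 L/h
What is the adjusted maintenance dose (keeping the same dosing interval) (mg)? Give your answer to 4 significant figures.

696.7 mg

To keep the same average steady-state level, dosing rate must scale with clearance.
CL ratio = 5.43 / 10.6 = 0.5123
New dose (same interval) = 1360 × 0.5123 = 696.7 mg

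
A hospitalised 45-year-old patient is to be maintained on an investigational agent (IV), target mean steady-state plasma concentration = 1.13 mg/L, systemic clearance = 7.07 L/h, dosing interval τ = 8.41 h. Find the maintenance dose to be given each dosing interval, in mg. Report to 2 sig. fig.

At steady state, Dose/τ = Css × CL.
Dose = Css × CL × τ = 1.13 × 7.070 × 8.41 = 67.19 mg

67 mg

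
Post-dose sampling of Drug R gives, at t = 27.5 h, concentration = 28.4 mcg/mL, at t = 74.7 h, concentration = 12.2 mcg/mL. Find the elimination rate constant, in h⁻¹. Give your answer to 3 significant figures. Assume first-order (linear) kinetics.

0.0179 h⁻¹

k = ln(C₁/C₂) / (t₂ − t₁) = ln(28.4/12.2) / (74.7 − 27.5)
  = 0.8450 / 47.20 = 0.01790 h⁻¹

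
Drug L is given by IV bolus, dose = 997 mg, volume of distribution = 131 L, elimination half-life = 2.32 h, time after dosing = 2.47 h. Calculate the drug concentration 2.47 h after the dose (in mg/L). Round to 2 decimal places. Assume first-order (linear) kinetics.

3.64 mg/L

C₀ = Dose / Vd = 997.0 / 131 = 7.611 mg/L
k = ln2 / t½ = 0.693147 / 2.32 = 0.2988 h⁻¹
C = C₀ · e^(−k·t) = 7.611 × e^(−0.2988 × 2.47)
  = 7.611 × 0.4781 = 3.639 mg/L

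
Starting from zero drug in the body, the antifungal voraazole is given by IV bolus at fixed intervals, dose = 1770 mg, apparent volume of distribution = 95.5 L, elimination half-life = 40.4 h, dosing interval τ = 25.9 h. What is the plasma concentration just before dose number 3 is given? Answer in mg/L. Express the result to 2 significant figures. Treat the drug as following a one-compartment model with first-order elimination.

20 mg/L

C₀ per dose = Dose / Vd = 1770 / 95.5 = 18.53 mg/L
k = ln2 / t½ = 0.693147 / 40.4 = 0.01716 h⁻¹
Fraction remaining after one interval: r = e^(−kτ) = e^(−0.01716 × 25.9) = 0.6412
Before dose 3, 2 doses have been given (aged 1τ, 2τ).
C_trough = C₀ × (r + r²) = 18.53 × (0.6412 + 0.4111) = 19.50 mg/L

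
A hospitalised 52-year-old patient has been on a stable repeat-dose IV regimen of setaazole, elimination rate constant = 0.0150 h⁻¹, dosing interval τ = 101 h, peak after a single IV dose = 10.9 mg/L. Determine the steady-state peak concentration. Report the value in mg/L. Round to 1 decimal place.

e^(−kτ) = e^(−0.01500 × 101) = 0.2198
Accumulation ratio R = 1 / (1 − e^(−kτ)) = 1 / (1 − 0.2198) = 1.282
Steady-state peak = C₀ × R = 10.9 × 1.282 = 13.97 mg/L

14.0 mg/L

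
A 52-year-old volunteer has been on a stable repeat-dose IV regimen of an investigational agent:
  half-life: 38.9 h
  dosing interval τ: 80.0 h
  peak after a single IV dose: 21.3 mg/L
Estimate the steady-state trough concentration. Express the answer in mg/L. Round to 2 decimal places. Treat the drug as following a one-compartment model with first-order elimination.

k = ln2 / t½ = 0.693147 / 38.9 = 0.01782 h⁻¹
e^(−kτ) = e^(−0.01782 × 80.0) = 0.2404
Accumulation ratio R = 1 / (1 − e^(−kτ)) = 1 / (1 − 0.2404) = 1.316
Steady-state trough = C₀ × R × e^(−kτ) = 21.3 × 1.316 × 0.2404 = 6.739 mg/L

6.74 mg/L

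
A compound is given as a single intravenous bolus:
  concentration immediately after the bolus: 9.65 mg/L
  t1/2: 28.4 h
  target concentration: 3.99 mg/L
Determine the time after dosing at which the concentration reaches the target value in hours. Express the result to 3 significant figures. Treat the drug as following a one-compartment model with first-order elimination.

k = ln2 / t½ = 0.693147 / 28.4 = 0.02441 h⁻¹
t = ln(C₀ / C) / k = ln(9.650 / 3.99) / 0.02441
  = ln(2.419) / 0.02441 = 0.8834 / 0.02441 = 36.19 h

36.2 h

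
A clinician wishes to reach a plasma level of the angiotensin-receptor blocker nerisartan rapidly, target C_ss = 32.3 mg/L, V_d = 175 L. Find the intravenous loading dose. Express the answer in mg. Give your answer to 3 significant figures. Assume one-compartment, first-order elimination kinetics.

LD = Css × Vd = 32.3 × 175 = 5653 mg

5650 mg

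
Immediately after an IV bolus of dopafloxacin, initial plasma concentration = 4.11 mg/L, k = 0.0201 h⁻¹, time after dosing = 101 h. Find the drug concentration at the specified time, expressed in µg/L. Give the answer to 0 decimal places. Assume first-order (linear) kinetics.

C = C₀ · e^(−k·t) = 4.110 × e^(−0.02010 × 101)
  = 4.110 × 0.1313 = 0.5396 mg/L
Convert: 0.5396 mg/L × 1000 = 539.6 µg/L

540 µg/L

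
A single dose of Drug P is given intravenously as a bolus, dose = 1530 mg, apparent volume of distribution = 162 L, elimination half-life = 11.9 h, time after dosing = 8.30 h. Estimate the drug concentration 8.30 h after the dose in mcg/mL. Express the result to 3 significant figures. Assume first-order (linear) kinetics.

5.82 mcg/mL

C₀ = Dose / Vd = 1530 / 162 = 9.444 mg/L
k = ln2 / t½ = 0.693147 / 11.9 = 0.05825 h⁻¹
C = C₀ · e^(−k·t) = 9.444 × e^(−0.05825 × 8.30)
  = 9.444 × 0.6166 = 5.823 mg/L
(5.823 mg/L = 5.823 mcg/mL)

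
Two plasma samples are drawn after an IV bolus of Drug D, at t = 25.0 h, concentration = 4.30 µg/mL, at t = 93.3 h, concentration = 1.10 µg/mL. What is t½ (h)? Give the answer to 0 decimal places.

k = ln(C₁/C₂) / (t₂ − t₁) = ln(4.30/1.10) / (93.3 − 25.0)
  = 1.363 / 68.30 = 0.01996 h⁻¹
t½ = ln2 / k = 0.693147 / 0.01996 = 34.73 h

35 h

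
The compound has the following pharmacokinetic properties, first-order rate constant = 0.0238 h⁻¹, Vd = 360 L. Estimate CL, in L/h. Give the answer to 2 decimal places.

8.57 L/h

CL = k × Vd = 0.0238 × 360 = 8.568 L/h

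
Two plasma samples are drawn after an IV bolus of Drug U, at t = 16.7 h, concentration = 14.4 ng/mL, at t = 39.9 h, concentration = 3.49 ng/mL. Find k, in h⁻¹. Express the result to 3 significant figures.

0.0611 h⁻¹

k = ln(C₁/C₂) / (t₂ − t₁) = ln(14.4/3.49) / (39.9 − 16.7)
  = 1.417 / 23.20 = 0.06108 h⁻¹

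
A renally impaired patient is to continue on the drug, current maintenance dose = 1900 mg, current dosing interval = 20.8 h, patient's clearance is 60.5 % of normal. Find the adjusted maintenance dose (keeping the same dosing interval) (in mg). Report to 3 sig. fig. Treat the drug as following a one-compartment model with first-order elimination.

To keep the same average steady-state level, dosing rate must scale with clearance.
CL ratio = 60.5 / 100 = 0.6050
New dose (same interval) = 1900 × 0.6050 = 1150 mg

1150 mg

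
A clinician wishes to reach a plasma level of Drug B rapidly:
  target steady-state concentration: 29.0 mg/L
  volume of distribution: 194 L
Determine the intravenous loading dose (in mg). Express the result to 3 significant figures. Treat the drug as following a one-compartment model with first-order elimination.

5630 mg

LD = Css × Vd = 29.0 × 194 = 5626 mg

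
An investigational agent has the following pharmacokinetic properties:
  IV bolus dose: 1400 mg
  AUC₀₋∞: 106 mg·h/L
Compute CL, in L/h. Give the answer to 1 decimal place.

13.2 L/h

CL = Dose / AUC = 1400 / 106 = 13.21 L/h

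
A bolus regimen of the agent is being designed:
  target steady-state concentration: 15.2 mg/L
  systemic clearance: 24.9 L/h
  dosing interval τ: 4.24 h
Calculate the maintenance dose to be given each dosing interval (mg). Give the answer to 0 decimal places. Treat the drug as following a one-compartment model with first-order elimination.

1605 mg

At steady state, Dose/τ = Css × CL.
Dose = Css × CL × τ = 15.2 × 24.90 × 4.24 = 1605 mg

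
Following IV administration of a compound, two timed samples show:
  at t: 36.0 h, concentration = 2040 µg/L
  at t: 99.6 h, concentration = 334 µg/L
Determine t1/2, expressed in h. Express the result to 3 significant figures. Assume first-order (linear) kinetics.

24.4 h

k = ln(C₁/C₂) / (t₂ − t₁) = ln(2040/334) / (99.6 − 36.0)
  = 1.810 / 63.60 = 0.02846 h⁻¹
t½ = ln2 / k = 0.693147 / 0.02846 = 24.36 h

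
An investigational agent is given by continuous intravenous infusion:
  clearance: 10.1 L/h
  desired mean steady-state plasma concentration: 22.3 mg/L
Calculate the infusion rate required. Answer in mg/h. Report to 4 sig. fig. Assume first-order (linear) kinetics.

At steady state, infusion rate R₀ = Css × CL = 22.3 × 10.10 = 225.2 mg/h

225.2 mg/h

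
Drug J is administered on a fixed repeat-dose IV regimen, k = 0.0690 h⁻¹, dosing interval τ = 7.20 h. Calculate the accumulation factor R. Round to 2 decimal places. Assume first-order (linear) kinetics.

2.55

e^(−kτ) = e^(−0.06900 × 7.20) = 0.6085
Accumulation ratio R = 1 / (1 − e^(−kτ)) = 1 / (1 − 0.6085) = 2.554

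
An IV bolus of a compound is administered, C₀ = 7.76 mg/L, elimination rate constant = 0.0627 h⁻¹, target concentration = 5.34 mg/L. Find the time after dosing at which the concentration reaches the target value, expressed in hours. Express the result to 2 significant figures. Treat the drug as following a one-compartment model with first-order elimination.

t = ln(C₀ / C) / k = ln(7.760 / 5.34) / 0.06270
  = ln(1.453) / 0.06270 = 0.3736 / 0.06270 = 5.959 h

6.0 h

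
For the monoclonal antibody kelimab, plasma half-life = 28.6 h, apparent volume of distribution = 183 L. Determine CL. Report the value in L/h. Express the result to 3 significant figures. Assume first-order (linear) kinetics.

k = ln2 / t½ = 0.693147 / 28.6 = 0.02424 h⁻¹
CL = k × Vd = 0.02424 × 183 = 4.436 L/h

4.44 L/h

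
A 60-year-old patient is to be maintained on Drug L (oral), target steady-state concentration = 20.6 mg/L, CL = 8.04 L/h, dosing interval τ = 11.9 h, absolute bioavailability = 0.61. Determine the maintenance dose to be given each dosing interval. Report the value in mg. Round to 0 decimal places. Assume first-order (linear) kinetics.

At steady state, F × (Dose/τ) = Css × CL.
Dose = Css × CL × τ / F = 20.6 × 8.040 × 11.9 / 0.61 = 3231 mg

3231 mg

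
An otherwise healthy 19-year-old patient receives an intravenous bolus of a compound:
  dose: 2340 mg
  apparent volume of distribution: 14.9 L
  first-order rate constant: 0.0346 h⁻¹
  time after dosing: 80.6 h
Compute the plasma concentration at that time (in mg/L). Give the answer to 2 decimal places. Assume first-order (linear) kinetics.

9.66 mg/L

C₀ = Dose / Vd = 2340 / 14.9 = 157.0 mg/L
C = C₀ · e^(−k·t) = 157.0 × e^(−0.03460 × 80.6)
  = 157.0 × 0.06150 = 9.656 mg/L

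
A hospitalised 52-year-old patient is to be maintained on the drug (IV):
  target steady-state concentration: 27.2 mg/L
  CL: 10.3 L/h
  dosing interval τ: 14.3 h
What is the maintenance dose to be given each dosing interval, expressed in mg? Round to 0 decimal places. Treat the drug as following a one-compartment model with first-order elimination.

At steady state, Dose/τ = Css × CL.
Dose = Css × CL × τ = 27.2 × 10.30 × 14.3 = 4006 mg

4006 mg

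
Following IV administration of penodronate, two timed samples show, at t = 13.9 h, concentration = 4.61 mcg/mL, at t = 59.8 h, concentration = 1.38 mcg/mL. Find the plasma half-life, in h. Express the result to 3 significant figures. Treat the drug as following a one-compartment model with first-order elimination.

26.4 h

k = ln(C₁/C₂) / (t₂ − t₁) = ln(4.61/1.38) / (59.8 − 13.9)
  = 1.206 / 45.90 = 0.02627 h⁻¹
t½ = ln2 / k = 0.693147 / 0.02627 = 26.39 h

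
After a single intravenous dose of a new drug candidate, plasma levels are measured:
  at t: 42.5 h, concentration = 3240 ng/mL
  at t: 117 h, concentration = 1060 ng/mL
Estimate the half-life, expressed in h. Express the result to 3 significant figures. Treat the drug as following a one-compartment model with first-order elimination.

k = ln(C₁/C₂) / (t₂ − t₁) = ln(3240/1060) / (117 − 42.5)
  = 1.117 / 74.50 = 0.01499 h⁻¹
t½ = ln2 / k = 0.693147 / 0.01499 = 46.24 h

46.2 h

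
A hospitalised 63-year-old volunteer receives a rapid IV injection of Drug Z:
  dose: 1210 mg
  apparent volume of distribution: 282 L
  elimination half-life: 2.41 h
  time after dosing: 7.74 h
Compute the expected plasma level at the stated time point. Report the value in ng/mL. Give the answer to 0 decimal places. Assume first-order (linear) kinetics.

C₀ = Dose / Vd = 1210 / 282 = 4.291 mg/L
k = ln2 / t½ = 0.693147 / 2.41 = 0.2876 h⁻¹
C = C₀ · e^(−k·t) = 4.291 × e^(−0.2876 × 7.74)
  = 4.291 × 0.1080 = 0.4634 mg/L
Convert: 0.4634 mg/L × 1000 = 463.4 ng/mL

463 ng/mL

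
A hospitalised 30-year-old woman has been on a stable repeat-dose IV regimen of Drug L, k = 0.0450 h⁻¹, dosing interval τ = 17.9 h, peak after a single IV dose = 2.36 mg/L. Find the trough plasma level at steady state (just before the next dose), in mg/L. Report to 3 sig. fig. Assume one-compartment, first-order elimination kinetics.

1.91 mg/L

e^(−kτ) = e^(−0.04500 × 17.9) = 0.4469
Accumulation ratio R = 1 / (1 − e^(−kτ)) = 1 / (1 − 0.4469) = 1.808
Steady-state trough = C₀ × R × e^(−kτ) = 2.36 × 1.808 × 0.4469 = 1.907 mg/L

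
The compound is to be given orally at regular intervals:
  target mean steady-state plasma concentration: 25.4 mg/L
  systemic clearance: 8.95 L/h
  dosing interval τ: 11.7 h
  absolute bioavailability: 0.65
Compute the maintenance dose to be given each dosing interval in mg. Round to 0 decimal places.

At steady state, F × (Dose/τ) = Css × CL.
Dose = Css × CL × τ / F = 25.4 × 8.950 × 11.7 / 0.65 = 4092 mg

4092 mg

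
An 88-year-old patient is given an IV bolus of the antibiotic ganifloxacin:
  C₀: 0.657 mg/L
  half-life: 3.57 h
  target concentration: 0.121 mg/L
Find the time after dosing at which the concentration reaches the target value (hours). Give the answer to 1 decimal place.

8.7 h

k = ln2 / t½ = 0.693147 / 3.57 = 0.1942 h⁻¹
t = ln(C₀ / C) / k = ln(0.6570 / 0.121) / 0.1942
  = ln(5.430) / 0.1942 = 1.692 / 0.1942 = 8.713 h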